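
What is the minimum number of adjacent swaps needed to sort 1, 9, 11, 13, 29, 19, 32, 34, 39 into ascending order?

Swaps: 1

Minimum adjacent swaps = number of inversions (each swap of adjacent out-of-order elements removes one inversion and no swap can remove more).
Count inversions — for each element, later elements that are smaller:
1: none → 0
9: none → 0
11: none → 0
13: none → 0
29: 19 → 1
19: none → 0
32: none → 0
34: none → 0
39: none → 0
Total inversions: 0 + 0 + 0 + 0 + 1 + 0 + 0 + 0 + 0 = 1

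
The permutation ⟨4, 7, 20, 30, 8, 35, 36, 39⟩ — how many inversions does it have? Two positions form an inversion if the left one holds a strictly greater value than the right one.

2

For each element, count later entries that are smaller:
4 → none → 0
7 → none → 0
20 → 8 → 1
30 → 8 → 1
8 → none → 0
35 → none → 0
36 → none → 0
39 → none → 0
Sum: 0 + 0 + 1 + 1 + 0 + 0 + 0 + 0 = 2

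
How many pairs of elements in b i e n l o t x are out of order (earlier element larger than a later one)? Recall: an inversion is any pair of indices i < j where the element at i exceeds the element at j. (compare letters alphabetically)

Sweep left to right; for each value list the smaller values that follow it:
b: 0
i: 1
e: 0
n: 1
l: 0
o: 0
t: 0
x: 0
Sum: 0 + 1 + 0 + 1 + 0 + 0 + 0 + 0 = 2

Out-of-order pairs: 2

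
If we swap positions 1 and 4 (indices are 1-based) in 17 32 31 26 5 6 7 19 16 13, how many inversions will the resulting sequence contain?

30 inversions

Positions 1 and 4 hold 17 and 26; after swapping, the array is [26, 32, 31, 17, 5, 6, 7, 19, 16, 13].
Count, for each position, how many later elements it exceeds:
26 → 17, 5, 6, 7, 19, 16, 13 → 7
32 → 31, 17, 5, 6, 7, 19, 16, 13 → 8
31 → 17, 5, 6, 7, 19, 16, 13 → 7
17 → 5, 6, 7, 16, 13 → 5
5 → none → 0
6 → none → 0
7 → none → 0
19 → 16, 13 → 2
16 → 13 → 1
13 → none → 0
Sum: 7 + 8 + 7 + 5 + 0 + 0 + 0 + 2 + 1 + 0 = 30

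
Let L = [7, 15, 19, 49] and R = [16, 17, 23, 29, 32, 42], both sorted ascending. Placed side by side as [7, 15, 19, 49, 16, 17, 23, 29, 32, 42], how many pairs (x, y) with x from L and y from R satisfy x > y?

Count, for every r in R, how many entries of L exceed r:
r = 16: 19, 49 → 2
r = 17: 19, 49 → 2
r = 23: 49 → 1
r = 29: 49 → 1
r = 32: 49 → 1
r = 42: 49 → 1
Cross-inversions: 2 + 2 + 1 + 1 + 1 + 1 = 8

Split inversions: 8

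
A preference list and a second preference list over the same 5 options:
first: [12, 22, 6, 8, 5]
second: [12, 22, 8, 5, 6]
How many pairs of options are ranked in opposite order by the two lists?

There are 2 pairs.

Assign each item its position (1..5) in the first ordering, then rewrite the second ordering as that position sequence:
positions: 12→1, 22→2, 6→3, 8→4, 5→5
second ordering as positions: [1, 2, 4, 5, 3]
Discordant pairs = inversions in this position sequence.
1: 0
2: 0
4: 3 → 1
5: 3 → 1
3: 0
Total: 0 + 0 + 1 + 1 + 0 = 2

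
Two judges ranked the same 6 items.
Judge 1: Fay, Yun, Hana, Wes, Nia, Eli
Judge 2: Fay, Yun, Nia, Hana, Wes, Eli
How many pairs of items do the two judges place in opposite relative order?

Assign each item its position (1..6) in the first ordering, then rewrite the second ordering as that position sequence:
positions: Fay→1, Yun→2, Hana→3, Wes→4, Nia→5, Eli→6
second ordering as positions: [1, 2, 5, 3, 4, 6]
Discordant pairs = inversions in this position sequence.
1: 0
2: 0
5: 3, 4 → 2
3: 0
4: 0
6: 0
Total: 0 + 0 + 2 + 0 + 0 + 0 = 2

2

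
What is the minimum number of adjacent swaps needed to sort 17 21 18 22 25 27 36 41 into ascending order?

Swaps: 1

Minimum adjacent swaps = number of inversions (each swap of adjacent out-of-order elements removes one inversion and no swap can remove more).
Count inversions — for each element, later elements that are smaller:
17: none → 0
21: 18 → 1
18: none → 0
22: none → 0
25: none → 0
27: none → 0
36: none → 0
41: none → 0
Total inversions: 0 + 1 + 0 + 0 + 0 + 0 + 0 + 0 = 1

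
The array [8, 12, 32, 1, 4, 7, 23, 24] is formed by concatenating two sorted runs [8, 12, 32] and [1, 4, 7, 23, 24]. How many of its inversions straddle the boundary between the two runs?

Take each right-half value and tally the left-half values above it:
r = 1: 8, 12, 32 → 3
r = 4: 8, 12, 32 → 3
r = 7: 8, 12, 32 → 3
r = 23: 32 → 1
r = 24: 32 → 1
Cross-inversions: 3 + 3 + 3 + 1 + 1 = 11

11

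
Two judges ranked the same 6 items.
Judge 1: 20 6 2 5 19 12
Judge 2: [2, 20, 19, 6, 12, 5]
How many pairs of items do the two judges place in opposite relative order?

Assign each item its position (1..6) in the first ordering, then rewrite the second ordering as that position sequence:
positions: 20→1, 6→2, 2→3, 5→4, 19→5, 12→6
second ordering as positions: [3, 1, 5, 2, 6, 4]
Discordant pairs = inversions in this position sequence.
3: 1, 2 → 2
1: 0
5: 2, 4 → 2
2: 0
6: 4 → 1
4: 0
Total: 2 + 0 + 2 + 0 + 1 + 0 = 5

Discordant pairs: 5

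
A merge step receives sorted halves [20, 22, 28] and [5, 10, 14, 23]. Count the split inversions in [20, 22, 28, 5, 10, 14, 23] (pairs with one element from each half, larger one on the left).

10 split inversions

For each element r of the right run, count left-run elements greater than r:
r = 5: 20, 22, 28 → 3
r = 10: 20, 22, 28 → 3
r = 14: 20, 22, 28 → 3
r = 23: 28 → 1
Cross-inversions: 3 + 3 + 3 + 1 = 10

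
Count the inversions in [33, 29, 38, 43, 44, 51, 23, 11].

14 inversions

Sweep left to right; for each value list the smaller values that follow it:
33 → 29, 23, 11 → 3
29 → 23, 11 → 2
38 → 23, 11 → 2
43 → 23, 11 → 2
44 → 23, 11 → 2
51 → 23, 11 → 2
23 → 11 → 1
11 → none → 0
Sum: 3 + 2 + 2 + 2 + 2 + 2 + 1 + 0 = 14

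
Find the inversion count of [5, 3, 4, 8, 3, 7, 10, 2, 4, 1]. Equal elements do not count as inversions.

26 out-of-order pairs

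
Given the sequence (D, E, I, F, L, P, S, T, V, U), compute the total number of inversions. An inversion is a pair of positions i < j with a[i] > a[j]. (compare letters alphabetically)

For each element, count later entries that are smaller:
D → none → 0
E → none → 0
I → F → 1
F → none → 0
L → none → 0
P → none → 0
S → none → 0
T → none → 0
V → U → 1
U → none → 0
Sum: 0 + 0 + 1 + 0 + 0 + 0 + 0 + 0 + 1 + 0 = 2

2 out-of-order pairs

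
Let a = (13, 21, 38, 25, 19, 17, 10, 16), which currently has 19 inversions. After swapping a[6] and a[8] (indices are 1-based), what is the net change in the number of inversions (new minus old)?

-1

Positions 6 and 8 hold 17 and 16; after swapping, the array is [13, 21, 38, 25, 19, 16, 10, 17].
Count, for each position, how many later elements it exceeds:
13: 1
21: 4
38: 5
25: 4
19: 3
16: 1
10: 0
17: 0
Sum: 1 + 4 + 5 + 4 + 3 + 1 + 0 + 0 = 18
Change: 18 − 19 = -1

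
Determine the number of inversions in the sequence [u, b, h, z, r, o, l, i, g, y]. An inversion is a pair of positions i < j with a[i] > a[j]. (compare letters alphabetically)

24 inversions

Element-by-element contributions:
u → b, h, r, o, l, i, g → 7
b → none → 0
h → g → 1
z → r, o, l, i, g, y → 6
r → o, l, i, g → 4
o → l, i, g → 3
l → i, g → 2
i → g → 1
g → none → 0
y → none → 0
Sum: 7 + 0 + 1 + 6 + 4 + 3 + 2 + 1 + 0 + 0 = 24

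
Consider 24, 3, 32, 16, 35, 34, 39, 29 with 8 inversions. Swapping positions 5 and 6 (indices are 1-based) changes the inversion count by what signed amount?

Positions 5 and 6 hold 35 and 34; after swapping, the array is [24, 3, 32, 16, 34, 35, 39, 29].
Count, for each position, how many later elements it exceeds:
24: 2
3: 0
32: 2
16: 0
34: 1
35: 1
39: 1
29: 0
Sum: 2 + 0 + 2 + 0 + 1 + 1 + 1 + 0 = 7
Change: 7 − 8 = -1

-1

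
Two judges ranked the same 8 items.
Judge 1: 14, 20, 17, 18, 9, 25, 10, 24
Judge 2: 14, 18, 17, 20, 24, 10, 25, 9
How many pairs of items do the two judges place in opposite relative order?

Assign each item its position (1..8) in the first ordering, then rewrite the second ordering as that position sequence:
positions: 14→1, 20→2, 17→3, 18→4, 9→5, 25→6, 10→7, 24→8
second ordering as positions: [1, 4, 3, 2, 8, 7, 6, 5]
Discordant pairs = inversions in this position sequence.
1: 0
4: 3, 2 → 2
3: 2 → 1
2: 0
8: 7, 6, 5 → 3
7: 6, 5 → 2
6: 5 → 1
5: 0
Total: 0 + 2 + 1 + 0 + 3 + 2 + 1 + 0 = 9

9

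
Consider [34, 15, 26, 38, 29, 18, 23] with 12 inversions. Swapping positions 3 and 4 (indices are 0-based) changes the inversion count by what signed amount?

-1

Positions 3 and 4 hold 38 and 29; after swapping, the array is [34, 15, 26, 29, 38, 18, 23].
Sweep left to right; for each value list the smaller values that follow it:
34: 5
15: 0
26: 2
29: 2
38: 2
18: 0
23: 0
Sum: 5 + 0 + 2 + 2 + 2 + 0 + 0 = 11
Change: 11 − 12 = -1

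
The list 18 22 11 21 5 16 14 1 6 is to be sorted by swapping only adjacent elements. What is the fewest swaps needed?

Minimum adjacent swaps = number of inversions (each swap of adjacent out-of-order elements removes one inversion and no swap can remove more).
Count inversions — for each element, later elements that are smaller:
18: 11, 5, 16, 14, 1, 6 → 6
22: 11, 21, 5, 16, 14, 1, 6 → 7
11: 5, 1, 6 → 3
21: 5, 16, 14, 1, 6 → 5
5: 1 → 1
16: 14, 1, 6 → 3
14: 1, 6 → 2
1: none → 0
6: none → 0
Total inversions: 6 + 7 + 3 + 5 + 1 + 3 + 2 + 0 + 0 = 27

Swaps: 27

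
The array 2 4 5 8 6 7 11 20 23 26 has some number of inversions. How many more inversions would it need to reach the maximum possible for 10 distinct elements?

Maximum inversions for 10 distinct elements is C(10, 2) = 10·9/2 = 45.
Current inversions — for each element, count later smaller elements:
2: 0
4: 0
5: 0
8: 2
6: 0
7: 0
11: 0
20: 0
23: 0
26: 0
Current total: 0 + 0 + 0 + 2 + 0 + 0 + 0 + 0 + 0 + 0 = 2
Shortfall: 45 − 2 = 43

43 inversions short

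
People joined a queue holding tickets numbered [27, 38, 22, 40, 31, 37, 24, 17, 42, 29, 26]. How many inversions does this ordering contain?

There are 30 inversions.

For each element, count later entries that are smaller:
27 → 22, 24, 17, 26 → 4
38 → 22, 31, 37, 24, 17, 29, 26 → 7
22 → 17 → 1
40 → 31, 37, 24, 17, 29, 26 → 6
31 → 24, 17, 29, 26 → 4
37 → 24, 17, 29, 26 → 4
24 → 17 → 1
17 → none → 0
42 → 29, 26 → 2
29 → 26 → 1
26 → none → 0
Sum: 4 + 7 + 1 + 6 + 4 + 4 + 1 + 0 + 2 + 1 + 0 = 30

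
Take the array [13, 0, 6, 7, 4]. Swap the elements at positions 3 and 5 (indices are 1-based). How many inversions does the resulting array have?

5 inversions

Positions 3 and 5 hold 6 and 4; after swapping, the array is [13, 0, 4, 7, 6].
Element-by-element contributions:
13: 4
0: 0
4: 0
7: 1
6: 0
Sum: 4 + 0 + 0 + 1 + 0 = 5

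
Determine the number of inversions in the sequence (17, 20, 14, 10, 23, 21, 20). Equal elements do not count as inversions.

For each element, count later entries that are smaller:
17 → 14, 10 → 2
20 → 14, 10 → 2
14 → 10 → 1
10 → none → 0
23 → 21, 20 → 2
21 → 20 → 1
20 → none → 0
Sum: 2 + 2 + 1 + 0 + 2 + 1 + 0 = 8

8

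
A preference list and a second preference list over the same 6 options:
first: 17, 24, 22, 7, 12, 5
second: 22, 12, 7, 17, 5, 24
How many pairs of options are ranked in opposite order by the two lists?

8

Assign each item its position (1..6) in the first ordering, then rewrite the second ordering as that position sequence:
positions: 17→1, 24→2, 22→3, 7→4, 12→5, 5→6
second ordering as positions: [3, 5, 4, 1, 6, 2]
Discordant pairs = inversions in this position sequence.
3: 1, 2 → 2
5: 4, 1, 2 → 3
4: 1, 2 → 2
1: 0
6: 2 → 1
2: 0
Total: 2 + 3 + 2 + 0 + 1 + 0 = 8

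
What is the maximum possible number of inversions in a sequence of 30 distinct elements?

The maximum occurs when the array is in strictly decreasing order: every one of the C(30, 2) pairs is inverted.
C(30, 2) = 30·29/2 = 435

435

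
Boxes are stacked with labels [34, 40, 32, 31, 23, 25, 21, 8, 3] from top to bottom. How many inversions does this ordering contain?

For each element, count later entries that are smaller:
34: 7
40: 7
32: 6
31: 5
23: 3
25: 3
21: 2
8: 1
3: 0
Sum: 7 + 7 + 6 + 5 + 3 + 3 + 2 + 1 + 0 = 34

There are 34 inversions.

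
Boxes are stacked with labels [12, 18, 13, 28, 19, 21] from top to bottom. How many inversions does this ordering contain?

Out-of-order pairs: 3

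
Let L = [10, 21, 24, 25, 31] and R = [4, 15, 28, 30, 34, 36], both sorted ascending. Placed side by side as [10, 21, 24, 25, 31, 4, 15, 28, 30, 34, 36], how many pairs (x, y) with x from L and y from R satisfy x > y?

11

Take each right-half value and tally the left-half values above it:
r = 4: 10, 21, 24, 25, 31 → 5
r = 15: 21, 24, 25, 31 → 4
r = 28: 31 → 1
r = 30: 31 → 1
r = 34: none → 0
r = 36: none → 0
Cross-inversions: 5 + 4 + 1 + 1 + 0 + 0 = 11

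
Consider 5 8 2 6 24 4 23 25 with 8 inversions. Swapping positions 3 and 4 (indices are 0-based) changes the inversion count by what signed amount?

+1

Positions 3 and 4 hold 6 and 24; after swapping, the array is [5, 8, 2, 24, 6, 4, 23, 25].
Count, for each position, how many later elements it exceeds:
5 → 2, 4 → 2
8 → 2, 6, 4 → 3
2 → none → 0
24 → 6, 4, 23 → 3
6 → 4 → 1
4 → none → 0
23 → none → 0
25 → none → 0
Sum: 2 + 3 + 0 + 3 + 1 + 0 + 0 + 0 = 9
Change: 9 − 8 = +1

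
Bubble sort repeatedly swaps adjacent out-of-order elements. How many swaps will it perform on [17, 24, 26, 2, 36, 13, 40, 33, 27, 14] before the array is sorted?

Minimum adjacent swaps = number of inversions (each swap of adjacent out-of-order elements removes one inversion and no swap can remove more).
Count inversions — for each element, later elements that are smaller:
17: 2, 13, 14 → 3
24: 2, 13, 14 → 3
26: 2, 13, 14 → 3
2: none → 0
36: 13, 33, 27, 14 → 4
13: none → 0
40: 33, 27, 14 → 3
33: 27, 14 → 2
27: 14 → 1
14: none → 0
Total inversions: 3 + 3 + 3 + 0 + 4 + 0 + 3 + 2 + 1 + 0 = 19

19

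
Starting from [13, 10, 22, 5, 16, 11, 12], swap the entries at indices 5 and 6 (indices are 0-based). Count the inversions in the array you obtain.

Positions 5 and 6 hold 11 and 12; after swapping, the array is [13, 10, 22, 5, 16, 12, 11].
Count, for each position, how many later elements it exceeds:
13 → 10, 5, 12, 11 → 4
10 → 5 → 1
22 → 5, 16, 12, 11 → 4
5 → none → 0
16 → 12, 11 → 2
12 → 11 → 1
11 → none → 0
Sum: 4 + 1 + 4 + 0 + 2 + 1 + 0 = 12

12 inversions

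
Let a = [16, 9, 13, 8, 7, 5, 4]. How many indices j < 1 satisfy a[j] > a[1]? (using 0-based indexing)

The element at index 1 is 9.
Elements before it: 16
Those larger than 9: 16

1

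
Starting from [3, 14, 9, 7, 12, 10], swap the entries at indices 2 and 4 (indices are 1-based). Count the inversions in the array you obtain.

Positions 2 and 4 hold 14 and 7; after swapping, the array is [3, 7, 9, 14, 12, 10].
For each element, count later entries that are smaller:
3 → none → 0
7 → none → 0
9 → none → 0
14 → 12, 10 → 2
12 → 10 → 1
10 → none → 0
Sum: 0 + 0 + 0 + 2 + 1 + 0 = 3

3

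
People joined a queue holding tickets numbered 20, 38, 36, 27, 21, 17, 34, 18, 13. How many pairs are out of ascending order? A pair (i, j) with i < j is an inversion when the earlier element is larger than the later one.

Sweep left to right; for each value list the smaller values that follow it:
20: 3
38: 7
36: 6
27: 4
21: 3
17: 1
34: 2
18: 1
13: 0
Sum: 3 + 7 + 6 + 4 + 3 + 1 + 2 + 1 + 0 = 27

Out-of-order pairs: 27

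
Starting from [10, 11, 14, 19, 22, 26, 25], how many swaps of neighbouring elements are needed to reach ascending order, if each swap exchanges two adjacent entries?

The minimum number of adjacent swaps to sort an array equals its inversion count, since every such swap removes exactly one inversion.
Count inversions — for each element, later elements that are smaller:
10: none → 0
11: none → 0
14: none → 0
19: none → 0
22: none → 0
26: 25 → 1
25: none → 0
Total inversions: 0 + 0 + 0 + 0 + 0 + 1 + 0 = 1

1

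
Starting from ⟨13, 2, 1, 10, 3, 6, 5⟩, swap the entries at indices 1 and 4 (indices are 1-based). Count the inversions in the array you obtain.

10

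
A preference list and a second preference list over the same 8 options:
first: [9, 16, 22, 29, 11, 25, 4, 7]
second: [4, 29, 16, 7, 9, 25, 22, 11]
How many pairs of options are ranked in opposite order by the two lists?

16

Assign each item its position (1..8) in the first ordering, then rewrite the second ordering as that position sequence:
positions: 9→1, 16→2, 22→3, 29→4, 11→5, 25→6, 4→7, 7→8
second ordering as positions: [7, 4, 2, 8, 1, 6, 3, 5]
Discordant pairs = inversions in this position sequence.
7: 4, 2, 1, 6, 3, 5 → 6
4: 2, 1, 3 → 3
2: 1 → 1
8: 1, 6, 3, 5 → 4
1: 0
6: 3, 5 → 2
3: 0
5: 0
Total: 6 + 3 + 1 + 4 + 0 + 2 + 0 + 0 = 16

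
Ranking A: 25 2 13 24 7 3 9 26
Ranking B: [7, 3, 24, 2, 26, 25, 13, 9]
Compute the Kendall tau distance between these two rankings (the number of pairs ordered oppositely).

Assign each item its position (1..8) in the first ordering, then rewrite the second ordering as that position sequence:
positions: 25→1, 2→2, 13→3, 24→4, 7→5, 3→6, 9→7, 26→8
second ordering as positions: [5, 6, 4, 2, 8, 1, 3, 7]
Discordant pairs = inversions in this position sequence.
5: 4, 2, 1, 3 → 4
6: 4, 2, 1, 3 → 4
4: 2, 1, 3 → 3
2: 1 → 1
8: 1, 3, 7 → 3
1: 0
3: 0
7: 0
Total: 4 + 4 + 3 + 1 + 3 + 0 + 0 + 0 = 15

15 discordant pairs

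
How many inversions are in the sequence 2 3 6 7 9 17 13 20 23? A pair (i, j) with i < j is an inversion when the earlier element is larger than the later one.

Element-by-element contributions:
2 → none → 0
3 → none → 0
6 → none → 0
7 → none → 0
9 → none → 0
17 → 13 → 1
13 → none → 0
20 → none → 0
23 → none → 0
Sum: 0 + 0 + 0 + 0 + 0 + 1 + 0 + 0 + 0 = 1

1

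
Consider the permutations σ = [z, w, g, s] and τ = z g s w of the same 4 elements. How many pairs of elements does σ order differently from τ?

Assign each item its position (1..4) in the first ordering, then rewrite the second ordering as that position sequence:
positions: z→1, w→2, g→3, s→4
second ordering as positions: [1, 3, 4, 2]
Discordant pairs = inversions in this position sequence.
1: 0
3: 2 → 1
4: 2 → 1
2: 0
Total: 0 + 1 + 1 + 0 = 2

2 discordant pairs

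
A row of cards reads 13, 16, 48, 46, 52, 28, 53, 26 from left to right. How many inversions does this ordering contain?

Element-by-element contributions:
13: 0
16: 0
48: 3
46: 2
52: 2
28: 1
53: 1
26: 0
Sum: 0 + 0 + 3 + 2 + 2 + 1 + 1 + 0 = 9

9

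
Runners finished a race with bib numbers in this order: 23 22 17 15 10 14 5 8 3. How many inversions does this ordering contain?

Inversions: 34

For each element, count later entries that are smaller:
23: 8
22: 7
17: 6
15: 5
10: 3
14: 3
5: 1
8: 1
3: 0
Sum: 8 + 7 + 6 + 5 + 3 + 3 + 1 + 1 + 0 = 34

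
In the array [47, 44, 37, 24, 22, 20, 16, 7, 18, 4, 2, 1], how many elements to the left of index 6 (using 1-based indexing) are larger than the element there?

5

The element at index 6 is 20.
Elements before it: 47, 44, 37, 24, 22
Those larger than 20: 47, 44, 37, 24, 22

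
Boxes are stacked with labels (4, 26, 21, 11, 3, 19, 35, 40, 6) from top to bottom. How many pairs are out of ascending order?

15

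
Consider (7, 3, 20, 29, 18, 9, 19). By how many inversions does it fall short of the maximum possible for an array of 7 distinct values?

Maximum inversions for 7 distinct elements is C(7, 2) = 7·6/2 = 21.
Current inversions — for each element, count later smaller elements:
7: 1
3: 0
20: 3
29: 3
18: 1
9: 0
19: 0
Current total: 1 + 0 + 3 + 3 + 1 + 0 + 0 = 8
Shortfall: 21 − 8 = 13

13 inversions short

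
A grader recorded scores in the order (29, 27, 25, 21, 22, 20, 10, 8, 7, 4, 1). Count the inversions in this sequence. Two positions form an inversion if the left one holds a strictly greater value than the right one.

54 out-of-order pairs

Sweep left to right; for each value list the smaller values that follow it:
29: 10
27: 9
25: 8
21: 6
22: 6
20: 5
10: 4
8: 3
7: 2
4: 1
1: 0
Sum: 10 + 9 + 8 + 6 + 6 + 5 + 4 + 3 + 2 + 1 + 0 = 54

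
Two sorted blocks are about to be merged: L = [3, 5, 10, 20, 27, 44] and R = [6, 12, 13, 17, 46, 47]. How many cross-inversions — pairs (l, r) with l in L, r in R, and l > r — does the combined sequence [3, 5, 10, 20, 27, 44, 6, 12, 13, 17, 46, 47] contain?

13 cross-inversions

Count, for every r in R, how many entries of L exceed r:
r = 6: 10, 20, 27, 44 → 4
r = 12: 20, 27, 44 → 3
r = 13: 20, 27, 44 → 3
r = 17: 20, 27, 44 → 3
r = 46: none → 0
r = 47: none → 0
Cross-inversions: 4 + 3 + 3 + 3 + 0 + 0 = 13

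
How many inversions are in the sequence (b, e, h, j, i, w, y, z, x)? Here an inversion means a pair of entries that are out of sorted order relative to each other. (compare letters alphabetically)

Sweep left to right; for each value list the smaller values that follow it:
b: 0
e: 0
h: 0
j: 1
i: 0
w: 0
y: 1
z: 1
x: 0
Sum: 0 + 0 + 0 + 1 + 0 + 0 + 1 + 1 + 0 = 3

There are 3 inversions.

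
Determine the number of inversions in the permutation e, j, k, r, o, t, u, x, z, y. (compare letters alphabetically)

2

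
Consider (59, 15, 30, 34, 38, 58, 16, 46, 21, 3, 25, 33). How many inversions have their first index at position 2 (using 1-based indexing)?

1 such element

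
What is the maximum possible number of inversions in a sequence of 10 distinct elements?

45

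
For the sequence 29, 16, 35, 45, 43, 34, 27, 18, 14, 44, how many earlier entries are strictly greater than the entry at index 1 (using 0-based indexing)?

1

The element at index 1 is 16.
Elements before it: 29
Those larger than 16: 29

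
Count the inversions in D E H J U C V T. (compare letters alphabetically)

Inversions: 7

Element-by-element contributions:
D: 1
E: 1
H: 1
J: 1
U: 2
C: 0
V: 1
T: 0
Sum: 1 + 1 + 1 + 1 + 2 + 0 + 1 + 0 = 7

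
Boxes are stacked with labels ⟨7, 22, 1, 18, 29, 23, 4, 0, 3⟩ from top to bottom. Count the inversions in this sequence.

22

Sweep left to right; for each value list the smaller values that follow it:
7 → 1, 4, 0, 3 → 4
22 → 1, 18, 4, 0, 3 → 5
1 → 0 → 1
18 → 4, 0, 3 → 3
29 → 23, 4, 0, 3 → 4
23 → 4, 0, 3 → 3
4 → 0, 3 → 2
0 → none → 0
3 → none → 0
Sum: 4 + 5 + 1 + 3 + 4 + 3 + 2 + 0 + 0 = 22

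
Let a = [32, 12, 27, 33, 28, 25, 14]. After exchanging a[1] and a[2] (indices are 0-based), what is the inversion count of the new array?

14 inversions

Positions 1 and 2 hold 12 and 27; after swapping, the array is [32, 27, 12, 33, 28, 25, 14].
Element-by-element contributions:
32: 5
27: 3
12: 0
33: 3
28: 2
25: 1
14: 0
Sum: 5 + 3 + 0 + 3 + 2 + 1 + 0 = 14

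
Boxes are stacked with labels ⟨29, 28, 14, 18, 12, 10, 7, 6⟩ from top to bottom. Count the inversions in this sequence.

27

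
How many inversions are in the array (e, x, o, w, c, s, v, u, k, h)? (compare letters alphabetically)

Inversions: 26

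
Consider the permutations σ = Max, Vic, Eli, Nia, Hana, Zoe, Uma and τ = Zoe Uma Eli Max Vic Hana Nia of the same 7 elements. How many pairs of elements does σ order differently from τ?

Assign each item its position (1..7) in the first ordering, then rewrite the second ordering as that position sequence:
positions: Max→1, Vic→2, Eli→3, Nia→4, Hana→5, Zoe→6, Uma→7
second ordering as positions: [6, 7, 3, 1, 2, 5, 4]
Discordant pairs = inversions in this position sequence.
6: 3, 1, 2, 5, 4 → 5
7: 3, 1, 2, 5, 4 → 5
3: 1, 2 → 2
1: 0
2: 0
5: 4 → 1
4: 0
Total: 5 + 5 + 2 + 0 + 0 + 1 + 0 = 13

There are 13 discordant pairs.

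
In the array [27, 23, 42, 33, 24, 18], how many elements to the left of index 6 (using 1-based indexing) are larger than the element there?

The element at index 6 is 18.
Elements before it: 27, 23, 42, 33, 24
Those larger than 18: 27, 23, 42, 33, 24

5 such elements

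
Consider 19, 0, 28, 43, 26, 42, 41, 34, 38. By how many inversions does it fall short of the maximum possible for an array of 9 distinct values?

24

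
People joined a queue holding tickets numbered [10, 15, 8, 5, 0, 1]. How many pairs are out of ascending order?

Inversions: 13

For each element, count later entries that are smaller:
10 → 8, 5, 0, 1 → 4
15 → 8, 5, 0, 1 → 4
8 → 5, 0, 1 → 3
5 → 0, 1 → 2
0 → none → 0
1 → none → 0
Sum: 4 + 4 + 3 + 2 + 0 + 0 = 13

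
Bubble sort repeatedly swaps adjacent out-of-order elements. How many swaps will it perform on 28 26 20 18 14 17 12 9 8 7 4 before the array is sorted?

54

Each adjacent swap fixes exactly one inversion, so the minimum swap count equals the number of inversions.
Count inversions — for each element, later elements that are smaller:
28: 26, 20, 18, 14, 17, 12, 9, 8, 7, 4 → 10
26: 20, 18, 14, 17, 12, 9, 8, 7, 4 → 9
20: 18, 14, 17, 12, 9, 8, 7, 4 → 8
18: 14, 17, 12, 9, 8, 7, 4 → 7
14: 12, 9, 8, 7, 4 → 5
17: 12, 9, 8, 7, 4 → 5
12: 9, 8, 7, 4 → 4
9: 8, 7, 4 → 3
8: 7, 4 → 2
7: 4 → 1
4: none → 0
Total inversions: 10 + 9 + 8 + 7 + 5 + 5 + 4 + 3 + 2 + 1 + 0 = 54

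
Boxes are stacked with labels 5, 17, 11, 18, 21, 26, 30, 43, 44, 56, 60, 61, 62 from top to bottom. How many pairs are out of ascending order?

Count, for each position, how many later elements it exceeds:
5: 0
17: 1
11: 0
18: 0
21: 0
26: 0
30: 0
43: 0
44: 0
56: 0
60: 0
61: 0
62: 0
Sum: 0 + 1 + 0 + 0 + 0 + 0 + 0 + 0 + 0 + 0 + 0 + 0 + 0 = 1

There is 1 inversion.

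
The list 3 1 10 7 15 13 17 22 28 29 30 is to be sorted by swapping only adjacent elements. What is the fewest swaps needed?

There are 3 adjacent swaps.

Each adjacent swap fixes exactly one inversion, so the minimum swap count equals the number of inversions.
Count inversions — for each element, later elements that are smaller:
3: 1 → 1
1: none → 0
10: 7 → 1
7: none → 0
15: 13 → 1
13: none → 0
17: none → 0
22: none → 0
28: none → 0
29: none → 0
30: none → 0
Total inversions: 1 + 0 + 1 + 0 + 1 + 0 + 0 + 0 + 0 + 0 + 0 = 3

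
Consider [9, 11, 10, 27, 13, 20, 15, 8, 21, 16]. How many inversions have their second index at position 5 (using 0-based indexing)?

The element at index 5 is 20.
Elements before it: 9, 11, 10, 27, 13
Those larger than 20: 27

1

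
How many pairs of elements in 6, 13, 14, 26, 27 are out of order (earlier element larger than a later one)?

Element-by-element contributions:
6 → none → 0
13 → none → 0
14 → none → 0
26 → none → 0
27 → none → 0
Sum: 0 + 0 + 0 + 0 + 0 = 0

0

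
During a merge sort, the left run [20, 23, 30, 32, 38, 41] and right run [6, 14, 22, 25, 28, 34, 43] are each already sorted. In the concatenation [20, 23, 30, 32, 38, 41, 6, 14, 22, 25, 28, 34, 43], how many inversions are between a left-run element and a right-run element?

Take each right-half value and tally the left-half values above it:
r = 6: 20, 23, 30, 32, 38, 41 → 6
r = 14: 20, 23, 30, 32, 38, 41 → 6
r = 22: 23, 30, 32, 38, 41 → 5
r = 25: 30, 32, 38, 41 → 4
r = 28: 30, 32, 38, 41 → 4
r = 34: 38, 41 → 2
r = 43: none → 0
Cross-inversions: 6 + 6 + 5 + 4 + 4 + 2 + 0 = 27

27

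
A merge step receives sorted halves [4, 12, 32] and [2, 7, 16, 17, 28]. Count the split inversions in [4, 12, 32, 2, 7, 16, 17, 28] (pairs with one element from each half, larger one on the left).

8

Take each right-half value and tally the left-half values above it:
r = 2: 4, 12, 32 → 3
r = 7: 12, 32 → 2
r = 16: 32 → 1
r = 17: 32 → 1
r = 28: 32 → 1
Cross-inversions: 3 + 2 + 1 + 1 + 1 = 8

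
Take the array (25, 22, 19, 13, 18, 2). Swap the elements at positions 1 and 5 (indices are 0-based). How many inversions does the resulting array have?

7

Positions 1 and 5 hold 22 and 2; after swapping, the array is [25, 2, 19, 13, 18, 22].
Sweep left to right; for each value list the smaller values that follow it:
25 → 2, 19, 13, 18, 22 → 5
2 → none → 0
19 → 13, 18 → 2
13 → none → 0
18 → none → 0
22 → none → 0
Sum: 5 + 0 + 2 + 0 + 0 + 0 = 7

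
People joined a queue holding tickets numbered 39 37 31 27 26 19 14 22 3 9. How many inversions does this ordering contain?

Element-by-element contributions:
39: 9
37: 8
31: 7
27: 6
26: 5
19: 3
14: 2
22: 2
3: 0
9: 0
Sum: 9 + 8 + 7 + 6 + 5 + 3 + 2 + 2 + 0 + 0 = 42

42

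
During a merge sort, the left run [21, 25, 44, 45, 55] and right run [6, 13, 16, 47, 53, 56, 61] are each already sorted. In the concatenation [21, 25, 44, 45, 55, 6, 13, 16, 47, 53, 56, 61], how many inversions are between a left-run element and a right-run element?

For each element r of the right run, count left-run elements greater than r:
r = 6: 21, 25, 44, 45, 55 → 5
r = 13: 21, 25, 44, 45, 55 → 5
r = 16: 21, 25, 44, 45, 55 → 5
r = 47: 55 → 1
r = 53: 55 → 1
r = 56: none → 0
r = 61: none → 0
Cross-inversions: 5 + 5 + 5 + 1 + 1 + 0 + 0 = 17

Cross-inversions: 17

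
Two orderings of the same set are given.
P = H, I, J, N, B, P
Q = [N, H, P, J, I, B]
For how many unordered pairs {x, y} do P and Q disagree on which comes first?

7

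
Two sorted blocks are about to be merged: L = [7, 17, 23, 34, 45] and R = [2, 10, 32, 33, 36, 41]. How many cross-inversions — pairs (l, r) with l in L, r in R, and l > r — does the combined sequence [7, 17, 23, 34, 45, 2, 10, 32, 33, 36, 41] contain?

15

For each element r of the right run, count left-run elements greater than r:
r = 2: 7, 17, 23, 34, 45 → 5
r = 10: 17, 23, 34, 45 → 4
r = 32: 34, 45 → 2
r = 33: 34, 45 → 2
r = 36: 45 → 1
r = 41: 45 → 1
Cross-inversions: 5 + 4 + 2 + 2 + 1 + 1 = 15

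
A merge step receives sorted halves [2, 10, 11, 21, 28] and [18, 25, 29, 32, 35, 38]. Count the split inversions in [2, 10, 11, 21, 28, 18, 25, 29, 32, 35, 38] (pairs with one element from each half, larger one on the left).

3 split inversions

Count, for every r in R, how many entries of L exceed r:
r = 18: 21, 28 → 2
r = 25: 28 → 1
r = 29: none → 0
r = 32: none → 0
r = 35: none → 0
r = 38: none → 0
Cross-inversions: 2 + 1 + 0 + 0 + 0 + 0 = 3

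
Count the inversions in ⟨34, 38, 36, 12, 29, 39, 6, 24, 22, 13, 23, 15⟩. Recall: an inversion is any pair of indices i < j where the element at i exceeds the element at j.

Inversions: 45

Element-by-element contributions:
34: 8
38: 9
36: 8
12: 1
29: 6
39: 6
6: 0
24: 4
22: 2
13: 0
23: 1
15: 0
Sum: 8 + 9 + 8 + 1 + 6 + 6 + 0 + 4 + 2 + 0 + 1 + 0 = 45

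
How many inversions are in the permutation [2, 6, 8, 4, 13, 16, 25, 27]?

2

Element-by-element contributions:
2 → none → 0
6 → 4 → 1
8 → 4 → 1
4 → none → 0
13 → none → 0
16 → none → 0
25 → none → 0
27 → none → 0
Sum: 0 + 1 + 1 + 0 + 0 + 0 + 0 + 0 = 2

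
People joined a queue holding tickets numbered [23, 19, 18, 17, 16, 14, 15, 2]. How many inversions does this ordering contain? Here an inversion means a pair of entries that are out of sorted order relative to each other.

Element-by-element contributions:
23: 7
19: 6
18: 5
17: 4
16: 3
14: 1
15: 1
2: 0
Sum: 7 + 6 + 5 + 4 + 3 + 1 + 1 + 0 = 27

There are 27 inversions.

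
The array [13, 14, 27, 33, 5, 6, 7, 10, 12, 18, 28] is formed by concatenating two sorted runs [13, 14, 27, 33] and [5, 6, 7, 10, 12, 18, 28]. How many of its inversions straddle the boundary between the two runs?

Count, for every r in R, how many entries of L exceed r:
r = 5: 13, 14, 27, 33 → 4
r = 6: 13, 14, 27, 33 → 4
r = 7: 13, 14, 27, 33 → 4
r = 10: 13, 14, 27, 33 → 4
r = 12: 13, 14, 27, 33 → 4
r = 18: 27, 33 → 2
r = 28: 33 → 1
Cross-inversions: 4 + 4 + 4 + 4 + 4 + 2 + 1 = 23

23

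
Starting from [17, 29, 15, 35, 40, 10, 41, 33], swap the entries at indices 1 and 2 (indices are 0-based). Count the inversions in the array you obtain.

Positions 1 and 2 hold 29 and 15; after swapping, the array is [17, 15, 29, 35, 40, 10, 41, 33].
Element-by-element contributions:
17 → 15, 10 → 2
15 → 10 → 1
29 → 10 → 1
35 → 10, 33 → 2
40 → 10, 33 → 2
10 → none → 0
41 → 33 → 1
33 → none → 0
Sum: 2 + 1 + 1 + 2 + 2 + 0 + 1 + 0 = 9

9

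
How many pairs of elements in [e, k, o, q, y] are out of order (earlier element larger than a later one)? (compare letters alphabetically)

0

Out-of-order index pairs (1-indexed):
(none)
That's 0 pairs.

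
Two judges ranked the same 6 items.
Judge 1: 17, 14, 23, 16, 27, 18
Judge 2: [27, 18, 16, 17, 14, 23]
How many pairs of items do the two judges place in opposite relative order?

Assign each item its position (1..6) in the first ordering, then rewrite the second ordering as that position sequence:
positions: 17→1, 14→2, 23→3, 16→4, 27→5, 18→6
second ordering as positions: [5, 6, 4, 1, 2, 3]
Discordant pairs = inversions in this position sequence.
5: 4, 1, 2, 3 → 4
6: 4, 1, 2, 3 → 4
4: 1, 2, 3 → 3
1: 0
2: 0
3: 0
Total: 4 + 4 + 3 + 0 + 0 + 0 = 11

11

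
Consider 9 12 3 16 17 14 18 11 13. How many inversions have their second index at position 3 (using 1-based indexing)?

2 such elements

The element at index 3 is 3.
Elements before it: 9, 12
Those larger than 3: 9, 12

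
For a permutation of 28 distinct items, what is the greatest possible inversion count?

378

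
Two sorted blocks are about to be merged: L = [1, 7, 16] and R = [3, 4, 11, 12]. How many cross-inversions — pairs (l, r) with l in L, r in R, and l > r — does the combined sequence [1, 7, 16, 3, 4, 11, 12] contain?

6

Take each right-half value and tally the left-half values above it:
r = 3: 7, 16 → 2
r = 4: 7, 16 → 2
r = 11: 16 → 1
r = 12: 16 → 1
Cross-inversions: 2 + 2 + 1 + 1 = 6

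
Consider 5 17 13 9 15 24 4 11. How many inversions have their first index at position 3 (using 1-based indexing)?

3

The element at index 3 is 13.
Elements after it: 9, 15, 24, 4, 11
Those smaller than 13: 9, 4, 11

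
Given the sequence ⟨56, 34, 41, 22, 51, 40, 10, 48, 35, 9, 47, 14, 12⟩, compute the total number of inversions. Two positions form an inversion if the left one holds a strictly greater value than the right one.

53 inversions

Sweep left to right; for each value list the smaller values that follow it:
56 → 34, 41, 22, 51, 40, 10, 48, 35, 9, 47, 14, 12 → 12
34 → 22, 10, 9, 14, 12 → 5
41 → 22, 40, 10, 35, 9, 14, 12 → 7
22 → 10, 9, 14, 12 → 4
51 → 40, 10, 48, 35, 9, 47, 14, 12 → 8
40 → 10, 35, 9, 14, 12 → 5
10 → 9 → 1
48 → 35, 9, 47, 14, 12 → 5
35 → 9, 14, 12 → 3
9 → none → 0
47 → 14, 12 → 2
14 → 12 → 1
12 → none → 0
Sum: 12 + 5 + 7 + 4 + 8 + 5 + 1 + 5 + 3 + 0 + 2 + 1 + 0 = 53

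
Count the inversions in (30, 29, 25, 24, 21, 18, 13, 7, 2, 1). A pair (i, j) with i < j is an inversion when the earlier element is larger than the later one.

45

Sweep left to right; for each value list the smaller values that follow it:
30: 9
29: 8
25: 7
24: 6
21: 5
18: 4
13: 3
7: 2
2: 1
1: 0
Sum: 9 + 8 + 7 + 6 + 5 + 4 + 3 + 2 + 1 + 0 = 45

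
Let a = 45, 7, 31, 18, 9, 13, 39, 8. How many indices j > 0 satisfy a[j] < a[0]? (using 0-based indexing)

The element at index 0 is 45.
Elements after it: 7, 31, 18, 9, 13, 39, 8
Those smaller than 45: 7, 31, 18, 9, 13, 39, 8

7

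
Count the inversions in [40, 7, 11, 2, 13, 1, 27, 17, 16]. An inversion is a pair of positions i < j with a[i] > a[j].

17

For each element, count later entries that are smaller:
40: 8
7: 2
11: 2
2: 1
13: 1
1: 0
27: 2
17: 1
16: 0
Sum: 8 + 2 + 2 + 1 + 1 + 0 + 2 + 1 + 0 = 17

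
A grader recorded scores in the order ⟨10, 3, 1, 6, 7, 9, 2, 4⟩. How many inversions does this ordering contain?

For each element, count later entries that are smaller:
10: 7
3: 2
1: 0
6: 2
7: 2
9: 2
2: 0
4: 0
Sum: 7 + 2 + 0 + 2 + 2 + 2 + 0 + 0 = 15

15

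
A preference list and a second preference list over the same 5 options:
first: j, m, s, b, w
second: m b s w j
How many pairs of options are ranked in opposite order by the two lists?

5 pairs

Assign each item its position (1..5) in the first ordering, then rewrite the second ordering as that position sequence:
positions: j→1, m→2, s→3, b→4, w→5
second ordering as positions: [2, 4, 3, 5, 1]
Discordant pairs = inversions in this position sequence.
2: 1 → 1
4: 3, 1 → 2
3: 1 → 1
5: 1 → 1
1: 0
Total: 1 + 2 + 1 + 1 + 0 = 5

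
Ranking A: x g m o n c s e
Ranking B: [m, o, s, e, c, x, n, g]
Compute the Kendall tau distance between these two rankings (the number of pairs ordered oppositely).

16 discordant pairs

Assign each item its position (1..8) in the first ordering, then rewrite the second ordering as that position sequence:
positions: x→1, g→2, m→3, o→4, n→5, c→6, s→7, e→8
second ordering as positions: [3, 4, 7, 8, 6, 1, 5, 2]
Discordant pairs = inversions in this position sequence.
3: 1, 2 → 2
4: 1, 2 → 2
7: 6, 1, 5, 2 → 4
8: 6, 1, 5, 2 → 4
6: 1, 5, 2 → 3
1: 0
5: 2 → 1
2: 0
Total: 2 + 2 + 4 + 4 + 3 + 0 + 1 + 0 = 16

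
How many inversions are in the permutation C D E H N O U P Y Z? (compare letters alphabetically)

For each element, count later entries that are smaller:
C: 0
D: 0
E: 0
H: 0
N: 0
O: 0
U: 1
P: 0
Y: 0
Z: 0
Sum: 0 + 0 + 0 + 0 + 0 + 0 + 1 + 0 + 0 + 0 = 1

1 inversion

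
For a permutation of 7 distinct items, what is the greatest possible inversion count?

21 inversions

The maximum occurs when the array is in strictly decreasing order: every one of the C(7, 2) pairs is inverted.
C(7, 2) = 7·6/2 = 21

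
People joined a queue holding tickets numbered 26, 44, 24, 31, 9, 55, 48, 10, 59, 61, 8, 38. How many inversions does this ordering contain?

Sweep left to right; for each value list the smaller values that follow it:
26: 4
44: 6
24: 3
31: 3
9: 1
55: 4
48: 3
10: 1
59: 2
61: 2
8: 0
38: 0
Sum: 4 + 6 + 3 + 3 + 1 + 4 + 3 + 1 + 2 + 2 + 0 + 0 = 29

There are 29 out-of-order pairs.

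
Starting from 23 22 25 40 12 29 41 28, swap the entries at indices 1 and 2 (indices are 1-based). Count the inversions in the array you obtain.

Inversions: 8

Positions 1 and 2 hold 23 and 22; after swapping, the array is [22, 23, 25, 40, 12, 29, 41, 28].
Sweep left to right; for each value list the smaller values that follow it:
22 → 12 → 1
23 → 12 → 1
25 → 12 → 1
40 → 12, 29, 28 → 3
12 → none → 0
29 → 28 → 1
41 → 28 → 1
28 → none → 0
Sum: 1 + 1 + 1 + 3 + 0 + 1 + 1 + 0 = 8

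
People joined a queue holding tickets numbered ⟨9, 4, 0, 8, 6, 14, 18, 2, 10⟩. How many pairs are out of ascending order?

Out-of-order pairs: 14

Element-by-element contributions:
9 → 4, 0, 8, 6, 2 → 5
4 → 0, 2 → 2
0 → none → 0
8 → 6, 2 → 2
6 → 2 → 1
14 → 2, 10 → 2
18 → 2, 10 → 2
2 → none → 0
10 → none → 0
Sum: 5 + 2 + 0 + 2 + 1 + 2 + 2 + 0 + 0 = 14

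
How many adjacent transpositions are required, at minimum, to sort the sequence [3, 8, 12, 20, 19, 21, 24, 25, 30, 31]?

1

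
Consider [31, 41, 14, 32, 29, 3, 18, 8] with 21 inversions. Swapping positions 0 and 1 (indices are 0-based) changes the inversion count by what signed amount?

+1

Positions 0 and 1 hold 31 and 41; after swapping, the array is [41, 31, 14, 32, 29, 3, 18, 8].
For each element, count later entries that are smaller:
41: 7
31: 5
14: 2
32: 4
29: 3
3: 0
18: 1
8: 0
Sum: 7 + 5 + 2 + 4 + 3 + 0 + 1 + 0 = 22
Change: 22 − 21 = +1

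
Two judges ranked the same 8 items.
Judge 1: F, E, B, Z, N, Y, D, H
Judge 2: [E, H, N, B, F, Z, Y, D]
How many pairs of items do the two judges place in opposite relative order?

11 discordant pairs

Assign each item its position (1..8) in the first ordering, then rewrite the second ordering as that position sequence:
positions: F→1, E→2, B→3, Z→4, N→5, Y→6, D→7, H→8
second ordering as positions: [2, 8, 5, 3, 1, 4, 6, 7]
Discordant pairs = inversions in this position sequence.
2: 1 → 1
8: 5, 3, 1, 4, 6, 7 → 6
5: 3, 1, 4 → 3
3: 1 → 1
1: 0
4: 0
6: 0
7: 0
Total: 1 + 6 + 3 + 1 + 0 + 0 + 0 + 0 = 11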